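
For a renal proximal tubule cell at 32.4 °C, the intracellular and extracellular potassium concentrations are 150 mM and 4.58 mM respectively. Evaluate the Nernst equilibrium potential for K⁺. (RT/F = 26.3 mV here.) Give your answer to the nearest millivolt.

-92 mV

E = (26.3/z) · ln([K⁺]_out/[K⁺]_in) with z = +1.
= (26.3/1) · ln(4.58/150) = 26.30 · ln(0.03053)
= 26.30 · (-3.4889) = -91.76 mV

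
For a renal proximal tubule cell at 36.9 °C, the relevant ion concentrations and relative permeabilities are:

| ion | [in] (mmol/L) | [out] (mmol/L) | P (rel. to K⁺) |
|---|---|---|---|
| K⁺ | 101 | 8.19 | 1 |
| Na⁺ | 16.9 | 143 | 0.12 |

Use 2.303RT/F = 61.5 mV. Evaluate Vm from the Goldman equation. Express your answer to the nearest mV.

-37 mV

Vm = 61.5 · log₁₀[(Σ P·[cation]ₒ + Σ P·[anion]ᵢ) / (Σ P·[cation]ᵢ + Σ P·[anion]ₒ)]
Numerator = 1×8.19 + 0.12×143 = 25.35
Denominator = 1×101 + 0.12×16.9 = 103
Vm = 61.5 · log₁₀(0.24605) = 61.5 × (-0.6090) = -37.45 mV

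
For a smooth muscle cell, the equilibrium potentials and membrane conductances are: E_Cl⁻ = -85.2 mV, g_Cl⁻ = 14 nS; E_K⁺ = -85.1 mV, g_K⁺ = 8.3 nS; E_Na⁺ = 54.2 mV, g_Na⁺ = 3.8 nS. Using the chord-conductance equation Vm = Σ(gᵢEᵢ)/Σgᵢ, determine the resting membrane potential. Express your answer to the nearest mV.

Σ gᵢEᵢ = 14·(-85.2) + 8.3·(-85.1) + 3.8·(54.2) = -1693.17
Σ gᵢ = 14 + 8.3 + 3.8 = 26.1
Vm = -1693.17 / 26.1 = -64.87 mV

-65 mV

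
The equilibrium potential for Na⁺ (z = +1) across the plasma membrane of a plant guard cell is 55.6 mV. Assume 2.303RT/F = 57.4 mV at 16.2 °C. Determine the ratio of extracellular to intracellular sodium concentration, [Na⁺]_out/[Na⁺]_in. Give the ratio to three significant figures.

9.30

log₁₀([out]/[in]) = E·z/(57.4) = 55.6 × 1 / 57.4 = 0.9686
[out]/[in] = 10^(0.9686) = 9.303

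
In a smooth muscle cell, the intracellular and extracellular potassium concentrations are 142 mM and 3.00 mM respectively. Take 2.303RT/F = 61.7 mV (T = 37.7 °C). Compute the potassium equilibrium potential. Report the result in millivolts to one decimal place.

E = (61.7/z) · log₁₀([K⁺]_out/[K⁺]_in) with z = +1.
= (61.7/1) · log₁₀(3.00/142) = 61.70 · log₁₀(0.02113)
= 61.70 · (-1.6752) = -103.36 mV

-103.4 mV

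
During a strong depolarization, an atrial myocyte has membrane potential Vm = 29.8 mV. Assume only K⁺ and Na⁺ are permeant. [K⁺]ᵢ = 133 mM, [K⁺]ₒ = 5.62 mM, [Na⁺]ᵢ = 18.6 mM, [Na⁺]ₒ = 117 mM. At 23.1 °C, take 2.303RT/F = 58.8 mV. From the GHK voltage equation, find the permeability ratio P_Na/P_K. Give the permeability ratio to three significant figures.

7.36

Let α = P_Na/P_K. GHK: Vm = 58.8·log₁₀[(Kₒ + α·Naₒ)/(Kᵢ + α·Naᵢ)].
10^(Vm/58.8) = 10^(29.8/58.8) = 3.2122
So 3.2122·(Kᵢ + α·Naᵢ) = Kₒ + α·Naₒ → α = (3.2122·133.0 − 5.62) / (117.0 − 3.2122·18.6)
α = (427.2 − 5.62) / (117.0 − 59.75) = 421.6/57.25 = 7.364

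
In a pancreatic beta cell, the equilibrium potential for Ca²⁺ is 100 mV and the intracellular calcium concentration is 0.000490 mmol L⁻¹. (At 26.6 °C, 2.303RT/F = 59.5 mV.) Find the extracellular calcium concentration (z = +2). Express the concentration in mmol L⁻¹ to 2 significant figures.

1.1 mmol L⁻¹

Nernst: E = (59.5/2) · log₁₀([out]/[in]), so log₁₀([out]/[in]) = 100.0 × 2 / 59.5 = 3.3613.
[out]/[in] = 10^(3.3613) = 2298.
[out] = 2298 × 0.000490 = 1.126 mmol L⁻¹.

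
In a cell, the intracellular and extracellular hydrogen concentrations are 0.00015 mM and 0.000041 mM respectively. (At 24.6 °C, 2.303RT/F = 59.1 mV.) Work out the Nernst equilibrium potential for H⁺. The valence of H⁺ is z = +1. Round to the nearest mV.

-33 mV

E = (59.1/z) · log₁₀([H⁺]_out/[H⁺]_in) with z = +1.
= (59.1/1) · log₁₀(0.000041/0.00015) = 59.10 · log₁₀(0.2733)
= 59.10 · (-0.5633) = -33.29 mV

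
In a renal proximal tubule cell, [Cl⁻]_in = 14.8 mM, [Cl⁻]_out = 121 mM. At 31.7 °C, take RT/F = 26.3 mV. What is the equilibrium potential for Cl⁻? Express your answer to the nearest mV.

E = (26.3/z) · ln([Cl⁻]_out/[Cl⁻]_in) with z = -1.
For an anion, dividing by z = -1 reverses the sign.
= (26.3/-1) · ln(121/14.8) = -26.30 · ln(8.176)
= -26.30 · (2.1012) = -55.26 mV

-55 mV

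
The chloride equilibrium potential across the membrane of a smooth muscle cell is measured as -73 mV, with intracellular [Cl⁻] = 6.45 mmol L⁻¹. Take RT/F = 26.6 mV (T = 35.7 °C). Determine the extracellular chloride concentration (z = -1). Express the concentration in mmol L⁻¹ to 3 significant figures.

100 mmol L⁻¹

Nernst: E = (26.6/-1) · ln([out]/[in]), so ln([out]/[in]) = -73.0 × -1 / 26.6 = 2.7444.
[out]/[in] = e^(2.7444) = 15.55.
[out] = 15.55 × 6.45 = 100.3 mmol L⁻¹.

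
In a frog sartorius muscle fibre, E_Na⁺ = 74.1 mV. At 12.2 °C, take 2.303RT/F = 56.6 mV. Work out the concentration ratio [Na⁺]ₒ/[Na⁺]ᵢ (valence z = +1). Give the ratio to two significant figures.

log₁₀([out]/[in]) = E·z/(56.6) = 74.1 × 1 / 56.6 = 1.3092
[out]/[in] = 10^(1.3092) = 20.38

20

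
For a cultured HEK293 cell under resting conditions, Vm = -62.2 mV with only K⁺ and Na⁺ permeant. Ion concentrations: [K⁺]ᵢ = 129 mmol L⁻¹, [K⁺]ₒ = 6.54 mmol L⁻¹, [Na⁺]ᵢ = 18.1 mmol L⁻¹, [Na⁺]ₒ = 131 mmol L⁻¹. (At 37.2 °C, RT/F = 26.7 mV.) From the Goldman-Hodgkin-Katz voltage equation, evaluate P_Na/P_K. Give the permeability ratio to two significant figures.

0.047

Let α = P_Na/P_K. GHK: Vm = 26.7·ln[(Kₒ + α·Naₒ)/(Kᵢ + α·Naᵢ)].
e^(Vm/26.7) = e^(-62.2/26.7) = 0.097336
So 0.097336·(Kᵢ + α·Naᵢ) = Kₒ + α·Naₒ → α = (0.097336·129.0 − 6.54) / (131.0 − 0.097336·18.1)
α = (12.56 − 6.54) / (131.0 − 1.762) = 6.016/129.2 = 0.04655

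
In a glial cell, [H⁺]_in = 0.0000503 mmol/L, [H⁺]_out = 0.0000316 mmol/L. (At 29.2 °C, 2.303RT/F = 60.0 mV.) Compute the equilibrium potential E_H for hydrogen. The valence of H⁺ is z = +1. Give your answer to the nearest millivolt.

-12 mV

E = (60.0/z) · log₁₀([H⁺]_out/[H⁺]_in) with z = +1.
= (60.0/1) · log₁₀(0.0000316/0.0000503) = 60.00 · log₁₀(0.6282)
= 60.00 · (-0.2019) = -12.11 mV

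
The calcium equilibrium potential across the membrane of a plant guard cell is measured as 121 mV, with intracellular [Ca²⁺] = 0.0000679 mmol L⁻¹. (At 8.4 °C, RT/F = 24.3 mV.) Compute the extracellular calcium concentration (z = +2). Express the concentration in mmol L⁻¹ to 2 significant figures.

Nernst: E = (24.3/2) · ln([out]/[in]), so ln([out]/[in]) = 121.0 × 2 / 24.3 = 9.9588.
[out]/[in] = e^(9.9588) = 2.114e+04.
[out] = 2.114e+04 × 0.0000679 = 1.435 mmol L⁻¹.

1.4 mmol L⁻¹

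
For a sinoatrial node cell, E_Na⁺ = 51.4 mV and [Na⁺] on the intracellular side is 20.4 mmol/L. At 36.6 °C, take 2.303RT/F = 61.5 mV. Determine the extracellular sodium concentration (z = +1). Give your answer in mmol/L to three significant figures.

Nernst: E = (61.5/1) · log₁₀([out]/[in]), so log₁₀([out]/[in]) = 51.4 × 1 / 61.5 = 0.8358.
[out]/[in] = 10^(0.8358) = 6.851.
[out] = 6.851 × 20.4 = 139.8 mmol/L.

140 mmol/L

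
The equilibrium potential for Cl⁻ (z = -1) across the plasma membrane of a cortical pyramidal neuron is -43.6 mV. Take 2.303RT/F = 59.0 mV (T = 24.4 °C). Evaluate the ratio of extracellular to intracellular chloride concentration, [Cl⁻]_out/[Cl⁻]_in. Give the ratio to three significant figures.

5.48

log₁₀([out]/[in]) = E·z/(59.0) = -43.6 × -1 / 59.0 = 0.7390
[out]/[in] = 10^(0.7390) = 5.483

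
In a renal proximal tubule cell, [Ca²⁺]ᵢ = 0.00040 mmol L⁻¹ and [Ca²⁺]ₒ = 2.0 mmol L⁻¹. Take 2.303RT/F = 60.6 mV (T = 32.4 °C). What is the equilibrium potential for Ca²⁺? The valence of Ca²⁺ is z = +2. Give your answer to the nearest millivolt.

E = (60.6/z) · log₁₀([Ca²⁺]_out/[Ca²⁺]_in) with z = +2.
= (60.6/2) · log₁₀(2.0/0.00040) = 30.30 · log₁₀(5000)
= 30.30 · (3.6990) = 112.08 mV

112 mV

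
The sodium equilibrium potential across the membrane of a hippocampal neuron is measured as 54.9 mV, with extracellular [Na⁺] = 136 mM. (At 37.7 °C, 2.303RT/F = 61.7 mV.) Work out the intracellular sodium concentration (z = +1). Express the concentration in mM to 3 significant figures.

17.5 mM

Nernst: E = (61.7/1) · log₁₀([out]/[in]), so log₁₀([out]/[in]) = 54.9 × 1 / 61.7 = 0.8898.
[out]/[in] = 10^(0.8898) = 7.759.
[in] = 136 / 7.759 = 17.53 mM.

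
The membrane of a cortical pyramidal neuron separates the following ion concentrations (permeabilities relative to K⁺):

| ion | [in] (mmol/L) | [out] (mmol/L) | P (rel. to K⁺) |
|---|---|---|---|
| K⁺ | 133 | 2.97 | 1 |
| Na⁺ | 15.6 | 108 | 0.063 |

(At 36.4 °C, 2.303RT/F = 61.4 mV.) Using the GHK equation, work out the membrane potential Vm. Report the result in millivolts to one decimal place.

-69.8 mV

Vm = 61.4 · log₁₀[(Σ P·[cation]ₒ + Σ P·[anion]ᵢ) / (Σ P·[cation]ᵢ + Σ P·[anion]ₒ)]
Numerator = 1×2.97 + 0.063×108 = 9.774
Denominator = 1×133 + 0.063×15.6 = 134
Vm = 61.4 · log₁₀(0.07295) = 61.4 × (-1.1370) = -69.81 mV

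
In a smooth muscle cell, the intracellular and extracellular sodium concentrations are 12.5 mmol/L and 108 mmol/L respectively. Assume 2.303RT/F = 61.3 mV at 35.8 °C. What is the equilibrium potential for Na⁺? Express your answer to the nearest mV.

E = (61.3/z) · log₁₀([Na⁺]_out/[Na⁺]_in) with z = +1.
= (61.3/1) · log₁₀(108/12.5) = 61.30 · log₁₀(8.64)
= 61.30 · (0.9365) = 57.41 mV

57 mV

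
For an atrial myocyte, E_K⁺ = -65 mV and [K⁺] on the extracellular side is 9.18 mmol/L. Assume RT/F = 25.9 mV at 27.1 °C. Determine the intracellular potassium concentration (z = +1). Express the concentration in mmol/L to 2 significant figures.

110 mmol/L

Nernst: E = (25.9/1) · ln([out]/[in]), so ln([out]/[in]) = -65.0 × 1 / 25.9 = -2.5097.
[out]/[in] = e^(-2.5097) = 0.0813.
[in] = 9.18 / 0.0813 = 112.9 mmol/L.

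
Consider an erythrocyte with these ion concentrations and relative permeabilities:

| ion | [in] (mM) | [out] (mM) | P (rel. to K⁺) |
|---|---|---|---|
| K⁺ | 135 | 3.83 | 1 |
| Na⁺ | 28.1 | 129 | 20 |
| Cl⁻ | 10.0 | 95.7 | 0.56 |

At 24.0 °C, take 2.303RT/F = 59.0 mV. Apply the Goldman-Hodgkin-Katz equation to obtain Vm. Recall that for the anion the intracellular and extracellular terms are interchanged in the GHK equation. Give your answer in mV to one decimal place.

31.7 mV

Vm = 59.0 · log₁₀[(Σ P·[cation]ₒ + Σ P·[anion]ᵢ) / (Σ P·[cation]ᵢ + Σ P·[anion]ₒ)]
Numerator = 1×3.83 + 20×129 + 0.56×10.0 = 2589
Denominator = 1×135 + 20×28.1 + 0.56×95.7 = 750.6
Vm = 59.0 · log₁₀(3.4499) = 59.0 × (0.5378) = 31.73 mV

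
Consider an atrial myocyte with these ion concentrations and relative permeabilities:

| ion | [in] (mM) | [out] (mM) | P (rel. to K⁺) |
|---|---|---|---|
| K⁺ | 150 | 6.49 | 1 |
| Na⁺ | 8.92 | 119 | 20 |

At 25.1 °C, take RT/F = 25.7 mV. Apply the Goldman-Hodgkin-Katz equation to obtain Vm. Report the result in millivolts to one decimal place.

Vm = 25.7 · ln[(Σ P·[cation]ₒ + Σ P·[anion]ᵢ) / (Σ P·[cation]ᵢ + Σ P·[anion]ₒ)]
Numerator = 1×6.49 + 20×119 = 2386
Denominator = 1×150 + 20×8.92 = 328.4
Vm = 25.7 · ln(7.267) = 25.7 × (1.9833) = 50.97 mV

51.0 mV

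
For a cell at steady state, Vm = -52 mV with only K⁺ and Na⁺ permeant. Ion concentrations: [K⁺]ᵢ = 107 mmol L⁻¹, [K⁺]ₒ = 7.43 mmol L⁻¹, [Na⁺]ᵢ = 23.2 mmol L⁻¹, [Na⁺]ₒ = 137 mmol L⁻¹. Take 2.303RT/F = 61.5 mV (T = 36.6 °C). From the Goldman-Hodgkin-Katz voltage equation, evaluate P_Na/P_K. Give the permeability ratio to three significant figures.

Let α = P_Na/P_K. GHK: Vm = 61.5·log₁₀[(Kₒ + α·Naₒ)/(Kᵢ + α·Naᵢ)].
10^(Vm/61.5) = 10^(-52.0/61.5) = 0.14272
So 0.14272·(Kᵢ + α·Naᵢ) = Kₒ + α·Naₒ → α = (0.14272·107.0 − 7.43) / (137.0 − 0.14272·23.2)
α = (15.27 − 7.43) / (137.0 − 3.311) = 7.841/133.7 = 0.05865

0.0586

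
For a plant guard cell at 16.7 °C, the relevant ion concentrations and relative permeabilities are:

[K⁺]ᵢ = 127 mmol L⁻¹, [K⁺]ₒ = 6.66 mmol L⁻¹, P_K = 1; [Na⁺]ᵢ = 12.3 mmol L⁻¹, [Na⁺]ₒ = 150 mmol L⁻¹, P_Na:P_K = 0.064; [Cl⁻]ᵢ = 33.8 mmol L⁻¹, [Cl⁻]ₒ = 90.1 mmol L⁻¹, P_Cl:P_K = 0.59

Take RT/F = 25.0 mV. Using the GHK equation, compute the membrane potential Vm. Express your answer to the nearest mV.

-40 mV

Vm = 25.0 · ln[(Σ P·[cation]ₒ + Σ P·[anion]ᵢ) / (Σ P·[cation]ᵢ + Σ P·[anion]ₒ)]
Numerator = 1×6.66 + 0.064×150 + 0.59×33.8 = 36.2
Denominator = 1×127 + 0.064×12.3 + 0.59×90.1 = 180.9
Vm = 25.0 · ln(0.20007) = 25.0 × (-1.6091) = -40.23 mV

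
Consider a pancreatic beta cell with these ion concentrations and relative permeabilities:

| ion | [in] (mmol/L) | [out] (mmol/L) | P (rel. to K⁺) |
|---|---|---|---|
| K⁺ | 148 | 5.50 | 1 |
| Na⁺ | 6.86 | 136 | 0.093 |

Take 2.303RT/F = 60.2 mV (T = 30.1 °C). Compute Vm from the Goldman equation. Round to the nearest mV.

Vm = 60.2 · log₁₀[(Σ P·[cation]ₒ + Σ P·[anion]ᵢ) / (Σ P·[cation]ᵢ + Σ P·[anion]ₒ)]
Numerator = 1×5.50 + 0.093×136 = 18.15
Denominator = 1×148 + 0.093×6.86 = 148.6
Vm = 60.2 · log₁₀(0.1221) = 60.2 × (-0.9133) = -54.98 mV

-55 mV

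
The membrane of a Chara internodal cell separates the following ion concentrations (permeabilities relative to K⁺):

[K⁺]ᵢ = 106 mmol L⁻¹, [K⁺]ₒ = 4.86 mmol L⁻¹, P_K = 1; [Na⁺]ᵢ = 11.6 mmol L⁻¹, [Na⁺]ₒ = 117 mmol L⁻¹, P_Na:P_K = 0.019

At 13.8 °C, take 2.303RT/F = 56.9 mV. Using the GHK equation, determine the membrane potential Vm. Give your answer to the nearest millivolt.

Vm = 56.9 · log₁₀[(Σ P·[cation]ₒ + Σ P·[anion]ᵢ) / (Σ P·[cation]ᵢ + Σ P·[anion]ₒ)]
Numerator = 1×4.86 + 0.019×117 = 7.083
Denominator = 1×106 + 0.019×11.6 = 106.2
Vm = 56.9 · log₁₀(0.066682) = 56.9 × (-1.1760) = -66.91 mV

-67 mV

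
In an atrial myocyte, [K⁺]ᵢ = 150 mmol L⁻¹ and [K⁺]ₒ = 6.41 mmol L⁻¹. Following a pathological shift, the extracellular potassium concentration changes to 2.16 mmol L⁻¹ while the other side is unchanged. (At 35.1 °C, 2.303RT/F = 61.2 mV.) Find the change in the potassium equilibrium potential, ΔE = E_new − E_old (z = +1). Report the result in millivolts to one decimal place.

E_old = (61.2/1)·log₁₀(6.41/150) = -83.80 mV
E_new = (61.2/1)·log₁₀(2.16/150) = -112.71 mV
ΔE = -112.71 − (-83.80) = -28.91 mV

-28.9 mV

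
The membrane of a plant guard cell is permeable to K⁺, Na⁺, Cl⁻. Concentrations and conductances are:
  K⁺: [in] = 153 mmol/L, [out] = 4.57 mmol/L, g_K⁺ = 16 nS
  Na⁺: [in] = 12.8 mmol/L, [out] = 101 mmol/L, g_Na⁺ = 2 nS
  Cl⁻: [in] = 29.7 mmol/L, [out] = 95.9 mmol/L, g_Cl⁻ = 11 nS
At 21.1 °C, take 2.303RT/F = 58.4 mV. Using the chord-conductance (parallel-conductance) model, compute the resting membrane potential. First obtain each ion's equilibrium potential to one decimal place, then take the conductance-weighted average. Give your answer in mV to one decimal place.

-56.8 mV

E_K⁺ = (58.4/1)·log₁₀(4.57/153) = -89.0 mV
E_Na⁺ = (58.4/1)·log₁₀(101/12.8) = 52.4 mV
E_Cl⁻ = (58.4/-1)·log₁₀(95.9/29.7) = -29.7 mV
Vm = (Σ gᵢEᵢ)/(Σ gᵢ) = (16·-89.0 + 2·52.4 + 11·-29.7) / (16 + 2 + 11)
= -1645.90 / 29 = -56.76 mV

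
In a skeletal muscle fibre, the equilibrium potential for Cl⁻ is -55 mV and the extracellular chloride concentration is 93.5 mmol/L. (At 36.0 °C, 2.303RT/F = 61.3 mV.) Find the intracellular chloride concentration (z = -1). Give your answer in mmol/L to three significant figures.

Nernst: E = (61.3/-1) · log₁₀([out]/[in]), so log₁₀([out]/[in]) = -55.0 × -1 / 61.3 = 0.8972.
[out]/[in] = 10^(0.8972) = 7.893.
[in] = 93.5 / 7.893 = 11.85 mmol/L.

11.8 mmol/L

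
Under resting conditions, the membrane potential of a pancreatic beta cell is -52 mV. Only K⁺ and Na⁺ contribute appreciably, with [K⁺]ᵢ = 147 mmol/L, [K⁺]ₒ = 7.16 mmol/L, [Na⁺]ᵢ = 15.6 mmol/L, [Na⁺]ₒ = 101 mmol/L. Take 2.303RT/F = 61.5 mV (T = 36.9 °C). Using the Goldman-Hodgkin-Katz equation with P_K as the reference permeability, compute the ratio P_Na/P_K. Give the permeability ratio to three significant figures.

Let α = P_Na/P_K. GHK: Vm = 61.5·log₁₀[(Kₒ + α·Naₒ)/(Kᵢ + α·Naᵢ)].
10^(Vm/61.5) = 10^(-52.0/61.5) = 0.14272
So 0.14272·(Kᵢ + α·Naᵢ) = Kₒ + α·Naₒ → α = (0.14272·147.0 − 7.16) / (101.0 − 0.14272·15.6)
α = (20.98 − 7.16) / (101.0 − 2.226) = 13.82/98.77 = 0.1399

0.140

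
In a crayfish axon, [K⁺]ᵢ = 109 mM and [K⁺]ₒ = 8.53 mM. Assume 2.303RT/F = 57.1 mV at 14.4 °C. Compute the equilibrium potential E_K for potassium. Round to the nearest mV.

E = (57.1/z) · log₁₀([K⁺]_out/[K⁺]_in) with z = +1.
= (57.1/1) · log₁₀(8.53/109) = 57.10 · log₁₀(0.07826)
= 57.10 · (-1.1065) = -63.18 mV

-63 mV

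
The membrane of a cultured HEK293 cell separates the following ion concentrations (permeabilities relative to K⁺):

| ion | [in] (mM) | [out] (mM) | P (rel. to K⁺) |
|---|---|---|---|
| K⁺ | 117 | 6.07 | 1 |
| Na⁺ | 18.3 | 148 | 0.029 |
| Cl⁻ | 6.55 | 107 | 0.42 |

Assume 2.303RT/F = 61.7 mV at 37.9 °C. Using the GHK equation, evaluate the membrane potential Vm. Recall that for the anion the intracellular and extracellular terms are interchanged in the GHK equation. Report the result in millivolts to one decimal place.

-67.4 mV

Vm = 61.7 · log₁₀[(Σ P·[cation]ₒ + Σ P·[anion]ᵢ) / (Σ P·[cation]ᵢ + Σ P·[anion]ₒ)]
Numerator = 1×6.07 + 0.029×148 + 0.42×6.55 = 13.11
Denominator = 1×117 + 0.029×18.3 + 0.42×107 = 162.5
Vm = 61.7 · log₁₀(0.08071) = 61.7 × (-1.0931) = -67.44 mV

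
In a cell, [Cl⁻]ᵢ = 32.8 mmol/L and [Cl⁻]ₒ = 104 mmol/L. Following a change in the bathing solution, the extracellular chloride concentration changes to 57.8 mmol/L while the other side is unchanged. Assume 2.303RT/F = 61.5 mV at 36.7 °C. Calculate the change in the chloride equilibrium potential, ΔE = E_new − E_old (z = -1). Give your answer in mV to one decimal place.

E_old = (61.5/-1)·log₁₀(104/32.8) = -30.82 mV
E_new = (61.5/-1)·log₁₀(57.8/32.8) = -15.13 mV
ΔE = -15.13 − (-30.82) = 15.69 mV

15.7 mV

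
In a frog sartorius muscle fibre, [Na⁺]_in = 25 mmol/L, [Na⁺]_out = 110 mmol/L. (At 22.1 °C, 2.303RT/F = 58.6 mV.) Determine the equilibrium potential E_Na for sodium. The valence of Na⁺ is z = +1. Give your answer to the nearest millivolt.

38 mV

E = (58.6/z) · log₁₀([Na⁺]_out/[Na⁺]_in) with z = +1.
= (58.6/1) · log₁₀(110/25) = 58.60 · log₁₀(4.4)
= 58.60 · (0.6435) = 37.71 mV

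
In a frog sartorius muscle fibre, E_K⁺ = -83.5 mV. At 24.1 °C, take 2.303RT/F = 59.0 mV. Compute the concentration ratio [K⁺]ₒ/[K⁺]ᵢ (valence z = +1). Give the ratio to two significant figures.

log₁₀([out]/[in]) = E·z/(59.0) = -83.5 × 1 / 59.0 = -1.4153
[out]/[in] = 10^(-1.4153) = 0.03844

0.038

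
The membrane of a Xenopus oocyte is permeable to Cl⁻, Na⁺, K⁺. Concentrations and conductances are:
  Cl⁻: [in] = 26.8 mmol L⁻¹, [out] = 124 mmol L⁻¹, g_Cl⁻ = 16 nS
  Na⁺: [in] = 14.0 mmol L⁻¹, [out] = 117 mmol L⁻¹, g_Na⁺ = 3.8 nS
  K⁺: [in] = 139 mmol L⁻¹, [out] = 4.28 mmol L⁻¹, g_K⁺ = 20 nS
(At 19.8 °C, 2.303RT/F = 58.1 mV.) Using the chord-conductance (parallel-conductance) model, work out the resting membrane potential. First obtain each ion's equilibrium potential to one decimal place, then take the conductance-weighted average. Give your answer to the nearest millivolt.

-55 mV

E_Cl⁻ = (58.1/-1)·log₁₀(124/26.8) = -38.7 mV
E_Na⁺ = (58.1/1)·log₁₀(117/14.0) = 53.6 mV
E_K⁺ = (58.1/1)·log₁₀(4.28/139) = -87.8 mV
Vm = (Σ gᵢEᵢ)/(Σ gᵢ) = (16·-38.7 + 3.8·53.6 + 20·-87.8) / (16 + 3.8 + 20)
= -2171.52 / 39.8 = -54.56 mV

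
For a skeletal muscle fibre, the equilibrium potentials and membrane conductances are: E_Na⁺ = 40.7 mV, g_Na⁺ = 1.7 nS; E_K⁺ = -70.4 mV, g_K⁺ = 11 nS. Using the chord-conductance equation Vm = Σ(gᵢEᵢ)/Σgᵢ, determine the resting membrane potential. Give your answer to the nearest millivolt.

-56 mV

Σ gᵢEᵢ = 1.7·(40.7) + 11·(-70.4) = -705.21
Σ gᵢ = 1.7 + 11 = 12.7
Vm = -705.21 / 12.7 = -55.53 mV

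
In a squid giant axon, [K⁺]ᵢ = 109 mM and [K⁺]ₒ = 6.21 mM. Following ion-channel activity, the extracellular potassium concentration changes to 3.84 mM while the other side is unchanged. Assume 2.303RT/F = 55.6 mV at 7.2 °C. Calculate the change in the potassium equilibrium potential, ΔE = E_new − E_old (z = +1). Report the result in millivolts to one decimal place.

E_old = (55.6/1)·log₁₀(6.21/109) = -69.19 mV
E_new = (55.6/1)·log₁₀(3.84/109) = -80.79 mV
ΔE = -80.79 − (-69.19) = -11.61 mV

-11.6 mV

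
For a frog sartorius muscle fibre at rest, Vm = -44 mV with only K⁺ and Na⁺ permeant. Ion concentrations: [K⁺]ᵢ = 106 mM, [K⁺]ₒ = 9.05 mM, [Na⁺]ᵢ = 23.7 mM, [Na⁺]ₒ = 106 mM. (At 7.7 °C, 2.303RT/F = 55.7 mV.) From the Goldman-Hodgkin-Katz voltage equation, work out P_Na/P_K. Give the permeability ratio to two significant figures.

Let α = P_Na/P_K. GHK: Vm = 55.7·log₁₀[(Kₒ + α·Naₒ)/(Kᵢ + α·Naᵢ)].
10^(Vm/55.7) = 10^(-44.0/55.7) = 0.1622
So 0.1622·(Kᵢ + α·Naᵢ) = Kₒ + α·Naₒ → α = (0.1622·106.0 − 9.05) / (106.0 − 0.1622·23.7)
α = (17.19 − 9.05) / (106.0 − 3.844) = 8.143/102.2 = 0.07971

0.080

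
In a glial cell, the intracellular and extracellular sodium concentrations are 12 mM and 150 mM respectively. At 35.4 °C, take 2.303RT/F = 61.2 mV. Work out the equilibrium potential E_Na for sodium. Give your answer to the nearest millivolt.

67 mV

E = (61.2/z) · log₁₀([Na⁺]_out/[Na⁺]_in) with z = +1.
= (61.2/1) · log₁₀(150/12) = 61.20 · log₁₀(12.5)
= 61.20 · (1.0969) = 67.13 mV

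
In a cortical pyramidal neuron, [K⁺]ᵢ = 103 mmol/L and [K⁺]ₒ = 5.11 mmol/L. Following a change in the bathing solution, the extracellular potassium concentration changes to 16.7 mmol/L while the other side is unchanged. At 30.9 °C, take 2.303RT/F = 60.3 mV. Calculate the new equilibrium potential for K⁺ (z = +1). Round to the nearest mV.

After the shift: [K⁺]_out = 16.7, [K⁺]_in = 103 mmol/L.
E_new = (60.3/1)·log₁₀(16.7/103) = 60.30 · (-0.7901) = -47.64 mV

-48 mV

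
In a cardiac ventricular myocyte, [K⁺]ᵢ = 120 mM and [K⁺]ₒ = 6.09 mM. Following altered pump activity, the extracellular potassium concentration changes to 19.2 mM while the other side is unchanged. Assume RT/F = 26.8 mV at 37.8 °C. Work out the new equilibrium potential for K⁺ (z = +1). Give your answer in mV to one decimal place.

After the shift: [K⁺]_out = 19.2, [K⁺]_in = 120 mM.
E_new = (26.8/1)·ln(19.2/120) = 26.80 · (-1.8326) = -49.11 mV

-49.1 mV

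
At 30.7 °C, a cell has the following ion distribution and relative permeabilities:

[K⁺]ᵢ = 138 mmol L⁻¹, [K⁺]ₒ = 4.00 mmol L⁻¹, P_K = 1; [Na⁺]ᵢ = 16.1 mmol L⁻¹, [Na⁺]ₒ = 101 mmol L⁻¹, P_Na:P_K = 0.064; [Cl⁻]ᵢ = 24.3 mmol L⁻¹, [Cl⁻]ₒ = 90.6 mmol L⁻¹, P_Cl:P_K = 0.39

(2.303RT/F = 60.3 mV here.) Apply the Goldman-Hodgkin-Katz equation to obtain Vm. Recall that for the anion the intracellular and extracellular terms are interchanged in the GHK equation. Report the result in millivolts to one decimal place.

Vm = 60.3 · log₁₀[(Σ P·[cation]ₒ + Σ P·[anion]ᵢ) / (Σ P·[cation]ᵢ + Σ P·[anion]ₒ)]
Numerator = 1×4.00 + 0.064×101 + 0.39×24.3 = 19.94
Denominator = 1×138 + 0.064×16.1 + 0.39×90.6 = 174.4
Vm = 60.3 · log₁₀(0.11436) = 60.3 × (-0.9417) = -56.79 mV

-56.8 mV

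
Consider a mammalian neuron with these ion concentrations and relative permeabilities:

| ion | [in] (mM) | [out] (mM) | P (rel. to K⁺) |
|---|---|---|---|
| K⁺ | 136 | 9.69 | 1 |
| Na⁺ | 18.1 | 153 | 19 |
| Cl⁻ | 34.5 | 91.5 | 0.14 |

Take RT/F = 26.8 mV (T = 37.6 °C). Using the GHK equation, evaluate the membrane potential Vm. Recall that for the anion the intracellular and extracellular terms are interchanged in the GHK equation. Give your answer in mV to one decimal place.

47.7 mV

Vm = 26.8 · ln[(Σ P·[cation]ₒ + Σ P·[anion]ᵢ) / (Σ P·[cation]ᵢ + Σ P·[anion]ₒ)]
Numerator = 1×9.69 + 19×153 + 0.14×34.5 = 2922
Denominator = 1×136 + 19×18.1 + 0.14×91.5 = 492.7
Vm = 26.8 · ln(5.9295) = 26.8 × (1.7799) = 47.70 mV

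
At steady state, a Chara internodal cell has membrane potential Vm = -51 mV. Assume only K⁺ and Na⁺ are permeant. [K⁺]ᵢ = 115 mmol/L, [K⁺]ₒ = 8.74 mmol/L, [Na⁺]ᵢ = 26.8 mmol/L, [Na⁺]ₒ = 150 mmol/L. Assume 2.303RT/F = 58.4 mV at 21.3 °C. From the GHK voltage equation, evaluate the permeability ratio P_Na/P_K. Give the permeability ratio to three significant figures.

Let α = P_Na/P_K. GHK: Vm = 58.4·log₁₀[(Kₒ + α·Naₒ)/(Kᵢ + α·Naᵢ)].
10^(Vm/58.4) = 10^(-51.0/58.4) = 0.13388
So 0.13388·(Kᵢ + α·Naᵢ) = Kₒ + α·Naₒ → α = (0.13388·115.0 − 8.74) / (150.0 − 0.13388·26.8)
α = (15.4 − 8.74) / (150.0 − 3.588) = 6.656/146.4 = 0.04546

0.0455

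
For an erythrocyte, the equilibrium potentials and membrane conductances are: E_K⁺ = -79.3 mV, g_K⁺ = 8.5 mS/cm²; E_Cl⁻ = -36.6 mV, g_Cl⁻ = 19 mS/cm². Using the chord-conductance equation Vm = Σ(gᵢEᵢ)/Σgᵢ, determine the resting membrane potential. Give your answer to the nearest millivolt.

-50 mV

Σ gᵢEᵢ = 8.5·(-79.3) + 19·(-36.6) = -1369.45
Σ gᵢ = 8.5 + 19 = 27.5
Vm = -1369.45 / 27.5 = -49.80 mV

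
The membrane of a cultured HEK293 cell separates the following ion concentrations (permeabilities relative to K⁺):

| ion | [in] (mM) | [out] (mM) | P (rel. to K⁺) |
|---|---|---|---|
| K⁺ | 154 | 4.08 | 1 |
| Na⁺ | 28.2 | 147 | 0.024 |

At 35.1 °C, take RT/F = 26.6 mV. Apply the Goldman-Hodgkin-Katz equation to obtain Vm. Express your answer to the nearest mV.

Vm = 26.6 · ln[(Σ P·[cation]ₒ + Σ P·[anion]ᵢ) / (Σ P·[cation]ᵢ + Σ P·[anion]ₒ)]
Numerator = 1×4.08 + 0.024×147 = 7.608
Denominator = 1×154 + 0.024×28.2 = 154.7
Vm = 26.6 · ln(0.049186) = 26.6 × (-3.0121) = -80.12 mV

-80 mV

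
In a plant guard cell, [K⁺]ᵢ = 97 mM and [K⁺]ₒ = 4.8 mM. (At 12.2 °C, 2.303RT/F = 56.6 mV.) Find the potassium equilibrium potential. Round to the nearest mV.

E = (56.6/z) · log₁₀([K⁺]_out/[K⁺]_in) with z = +1.
= (56.6/1) · log₁₀(4.8/97) = 56.60 · log₁₀(0.04948)
= 56.60 · (-1.3055) = -73.89 mV

-74 mV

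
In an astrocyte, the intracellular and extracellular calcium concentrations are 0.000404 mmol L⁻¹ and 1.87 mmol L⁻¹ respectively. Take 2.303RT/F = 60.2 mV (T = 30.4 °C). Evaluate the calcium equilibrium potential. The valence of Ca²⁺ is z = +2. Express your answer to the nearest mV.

E = (60.2/z) · log₁₀([Ca²⁺]_out/[Ca²⁺]_in) with z = +2.
= (60.2/2) · log₁₀(1.87/0.000404) = 30.10 · log₁₀(4629)
= 30.10 · (3.6655) = 110.33 mV

110 mV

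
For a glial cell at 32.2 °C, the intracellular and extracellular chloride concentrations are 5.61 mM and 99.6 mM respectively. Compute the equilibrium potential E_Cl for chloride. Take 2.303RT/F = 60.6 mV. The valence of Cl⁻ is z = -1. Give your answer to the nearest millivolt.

E = (60.6/z) · log₁₀([Cl⁻]_out/[Cl⁻]_in) with z = -1.
For an anion, dividing by z = -1 reverses the sign.
= (60.6/-1) · log₁₀(99.6/5.61) = -60.60 · log₁₀(17.75)
= -60.60 · (1.2493) = -75.71 mV

-76 mV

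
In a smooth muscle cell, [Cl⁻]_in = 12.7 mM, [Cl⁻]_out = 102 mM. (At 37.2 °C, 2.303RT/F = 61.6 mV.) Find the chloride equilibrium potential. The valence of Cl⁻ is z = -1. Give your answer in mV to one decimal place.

-55.7 mV

E = (61.6/z) · log₁₀([Cl⁻]_out/[Cl⁻]_in) with z = -1.
For an anion, dividing by z = -1 reverses the sign.
= (61.6/-1) · log₁₀(102/12.7) = -61.60 · log₁₀(8.031)
= -61.60 · (0.9048) = -55.74 mV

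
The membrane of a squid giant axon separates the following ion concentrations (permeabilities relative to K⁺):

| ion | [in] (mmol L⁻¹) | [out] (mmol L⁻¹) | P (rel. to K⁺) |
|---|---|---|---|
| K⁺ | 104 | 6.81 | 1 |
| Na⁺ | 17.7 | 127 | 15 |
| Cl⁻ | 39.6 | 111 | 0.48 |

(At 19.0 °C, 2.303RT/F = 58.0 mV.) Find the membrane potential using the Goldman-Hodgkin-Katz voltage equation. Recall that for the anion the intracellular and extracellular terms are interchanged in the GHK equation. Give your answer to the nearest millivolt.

38 mV

Vm = 58.0 · log₁₀[(Σ P·[cation]ₒ + Σ P·[anion]ᵢ) / (Σ P·[cation]ᵢ + Σ P·[anion]ₒ)]
Numerator = 1×6.81 + 15×127 + 0.48×39.6 = 1931
Denominator = 1×104 + 15×17.7 + 0.48×111 = 422.8
Vm = 58.0 · log₁₀(4.567) = 58.0 × (0.6596) = 38.26 mV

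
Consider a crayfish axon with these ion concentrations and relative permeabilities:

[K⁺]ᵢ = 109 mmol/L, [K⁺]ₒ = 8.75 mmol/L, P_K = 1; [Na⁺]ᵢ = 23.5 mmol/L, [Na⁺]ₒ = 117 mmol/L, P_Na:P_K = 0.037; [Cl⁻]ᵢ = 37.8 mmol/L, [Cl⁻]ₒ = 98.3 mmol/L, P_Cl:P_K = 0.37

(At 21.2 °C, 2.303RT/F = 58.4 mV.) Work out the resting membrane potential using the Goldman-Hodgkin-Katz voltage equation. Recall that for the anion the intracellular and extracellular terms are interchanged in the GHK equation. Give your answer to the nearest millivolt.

Vm = 58.4 · log₁₀[(Σ P·[cation]ₒ + Σ P·[anion]ᵢ) / (Σ P·[cation]ᵢ + Σ P·[anion]ₒ)]
Numerator = 1×8.75 + 0.037×117 + 0.37×37.8 = 27.06
Denominator = 1×109 + 0.037×23.5 + 0.37×98.3 = 146.2
Vm = 58.4 · log₁₀(0.18507) = 58.4 × (-0.7327) = -42.79 mV

-43 mV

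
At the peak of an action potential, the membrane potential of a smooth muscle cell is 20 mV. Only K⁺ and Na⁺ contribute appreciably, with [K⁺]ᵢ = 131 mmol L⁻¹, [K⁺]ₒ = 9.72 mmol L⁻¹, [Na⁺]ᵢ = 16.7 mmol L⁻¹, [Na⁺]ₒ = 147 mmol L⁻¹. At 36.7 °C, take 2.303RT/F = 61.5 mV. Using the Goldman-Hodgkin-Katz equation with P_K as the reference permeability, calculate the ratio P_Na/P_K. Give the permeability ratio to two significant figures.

Let α = P_Na/P_K. GHK: Vm = 61.5·log₁₀[(Kₒ + α·Naₒ)/(Kᵢ + α·Naᵢ)].
10^(Vm/61.5) = 10^(20.0/61.5) = 2.1145
So 2.1145·(Kᵢ + α·Naᵢ) = Kₒ + α·Naₒ → α = (2.1145·131.0 − 9.72) / (147.0 − 2.1145·16.7)
α = (277 − 9.72) / (147.0 − 35.31) = 267.3/111.7 = 2.393

2.4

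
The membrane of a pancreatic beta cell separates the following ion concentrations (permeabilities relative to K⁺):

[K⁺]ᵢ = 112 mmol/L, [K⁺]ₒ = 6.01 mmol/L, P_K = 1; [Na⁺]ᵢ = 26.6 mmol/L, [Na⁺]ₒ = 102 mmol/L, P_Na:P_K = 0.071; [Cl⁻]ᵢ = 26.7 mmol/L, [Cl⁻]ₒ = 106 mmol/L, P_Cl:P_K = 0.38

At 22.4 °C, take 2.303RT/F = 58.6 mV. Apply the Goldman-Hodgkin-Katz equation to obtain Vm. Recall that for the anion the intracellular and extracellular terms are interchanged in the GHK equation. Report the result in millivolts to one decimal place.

-48.0 mV

Vm = 58.6 · log₁₀[(Σ P·[cation]ₒ + Σ P·[anion]ᵢ) / (Σ P·[cation]ᵢ + Σ P·[anion]ₒ)]
Numerator = 1×6.01 + 0.071×102 + 0.38×26.7 = 23.4
Denominator = 1×112 + 0.071×26.6 + 0.38×106 = 154.2
Vm = 58.6 · log₁₀(0.15177) = 58.6 × (-0.8188) = -47.98 mV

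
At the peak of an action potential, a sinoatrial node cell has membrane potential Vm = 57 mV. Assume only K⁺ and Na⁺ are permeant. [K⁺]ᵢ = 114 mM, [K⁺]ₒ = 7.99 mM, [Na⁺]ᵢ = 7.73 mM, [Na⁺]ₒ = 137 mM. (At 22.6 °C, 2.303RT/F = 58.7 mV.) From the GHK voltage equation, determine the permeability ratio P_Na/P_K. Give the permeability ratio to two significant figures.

Let α = P_Na/P_K. GHK: Vm = 58.7·log₁₀[(Kₒ + α·Naₒ)/(Kᵢ + α·Naᵢ)].
10^(Vm/58.7) = 10^(57.0/58.7) = 9.3549
So 9.3549·(Kᵢ + α·Naᵢ) = Kₒ + α·Naₒ → α = (9.3549·114.0 − 7.99) / (137.0 − 9.3549·7.73)
α = (1066 − 7.99) / (137.0 − 72.31) = 1058/64.69 = 16.36

16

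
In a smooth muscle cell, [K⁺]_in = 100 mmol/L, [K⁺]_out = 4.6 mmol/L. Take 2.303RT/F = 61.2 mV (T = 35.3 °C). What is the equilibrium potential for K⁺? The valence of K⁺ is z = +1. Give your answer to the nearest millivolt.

-82 mV

E = (61.2/z) · log₁₀([K⁺]_out/[K⁺]_in) with z = +1.
= (61.2/1) · log₁₀(4.6/100) = 61.20 · log₁₀(0.046)
= 61.20 · (-1.3372) = -81.84 mV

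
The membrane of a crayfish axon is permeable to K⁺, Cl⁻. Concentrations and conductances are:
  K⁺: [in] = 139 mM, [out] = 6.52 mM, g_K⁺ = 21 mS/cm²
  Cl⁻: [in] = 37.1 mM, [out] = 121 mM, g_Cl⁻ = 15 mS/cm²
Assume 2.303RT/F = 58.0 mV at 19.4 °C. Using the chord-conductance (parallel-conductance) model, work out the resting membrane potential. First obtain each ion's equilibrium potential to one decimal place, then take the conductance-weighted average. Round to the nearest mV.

E_K⁺ = (58.0/1)·log₁₀(6.52/139) = -77.1 mV
E_Cl⁻ = (58.0/-1)·log₁₀(121/37.1) = -29.8 mV
Vm = (Σ gᵢEᵢ)/(Σ gᵢ) = (21·-77.1 + 15·-29.8) / (21 + 15)
= -2066.10 / 36 = -57.39 mV

-57 mV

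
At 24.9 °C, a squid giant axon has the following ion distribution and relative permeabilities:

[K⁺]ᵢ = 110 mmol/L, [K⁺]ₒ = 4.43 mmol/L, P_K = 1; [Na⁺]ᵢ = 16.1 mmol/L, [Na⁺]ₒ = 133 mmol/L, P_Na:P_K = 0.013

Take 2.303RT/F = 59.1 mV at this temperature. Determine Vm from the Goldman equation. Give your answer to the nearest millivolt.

Vm = 59.1 · log₁₀[(Σ P·[cation]ₒ + Σ P·[anion]ᵢ) / (Σ P·[cation]ᵢ + Σ P·[anion]ₒ)]
Numerator = 1×4.43 + 0.013×133 = 6.159
Denominator = 1×110 + 0.013×16.1 = 110.2
Vm = 59.1 · log₁₀(0.055885) = 59.1 × (-1.2527) = -74.04 mV

-74 mV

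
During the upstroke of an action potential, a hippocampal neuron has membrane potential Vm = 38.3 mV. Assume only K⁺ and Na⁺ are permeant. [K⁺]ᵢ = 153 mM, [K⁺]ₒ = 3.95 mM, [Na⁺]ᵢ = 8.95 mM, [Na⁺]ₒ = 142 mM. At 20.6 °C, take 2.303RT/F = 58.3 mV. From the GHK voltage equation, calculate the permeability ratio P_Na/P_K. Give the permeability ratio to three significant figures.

Let α = P_Na/P_K. GHK: Vm = 58.3·log₁₀[(Kₒ + α·Naₒ)/(Kᵢ + α·Naᵢ)].
10^(Vm/58.3) = 10^(38.3/58.3) = 4.5389
So 4.5389·(Kᵢ + α·Naᵢ) = Kₒ + α·Naₒ → α = (4.5389·153.0 − 3.95) / (142.0 − 4.5389·8.95)
α = (694.4 − 3.95) / (142.0 − 40.62) = 690.5/101.4 = 6.811

6.81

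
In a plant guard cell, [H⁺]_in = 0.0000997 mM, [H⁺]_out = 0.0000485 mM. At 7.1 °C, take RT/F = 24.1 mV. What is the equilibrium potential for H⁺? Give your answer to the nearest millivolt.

-17 mV

E = (24.1/z) · ln([H⁺]_out/[H⁺]_in) with z = +1.
= (24.1/1) · ln(0.0000485/0.0000997) = 24.10 · ln(0.4865)
= 24.10 · (-0.7206) = -17.37 mV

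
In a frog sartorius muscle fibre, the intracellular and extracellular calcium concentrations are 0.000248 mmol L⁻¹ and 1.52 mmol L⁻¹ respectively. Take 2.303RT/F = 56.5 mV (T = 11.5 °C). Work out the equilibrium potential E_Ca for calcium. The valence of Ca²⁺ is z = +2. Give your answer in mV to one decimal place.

E = (56.5/z) · log₁₀([Ca²⁺]_out/[Ca²⁺]_in) with z = +2.
= (56.5/2) · log₁₀(1.52/0.000248) = 28.25 · log₁₀(6129)
= 28.25 · (3.7874) = 106.99 mV

107.0 mV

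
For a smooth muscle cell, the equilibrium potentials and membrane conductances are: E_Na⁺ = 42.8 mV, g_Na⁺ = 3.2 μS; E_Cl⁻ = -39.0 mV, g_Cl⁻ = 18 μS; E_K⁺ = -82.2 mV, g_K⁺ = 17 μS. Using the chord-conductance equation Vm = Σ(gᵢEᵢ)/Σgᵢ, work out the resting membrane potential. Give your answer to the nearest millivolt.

-51 mV

Σ gᵢEᵢ = 3.2·(42.8) + 18·(-39.0) + 17·(-82.2) = -1962.44
Σ gᵢ = 3.2 + 18 + 17 = 38.2
Vm = -1962.44 / 38.2 = -51.37 mV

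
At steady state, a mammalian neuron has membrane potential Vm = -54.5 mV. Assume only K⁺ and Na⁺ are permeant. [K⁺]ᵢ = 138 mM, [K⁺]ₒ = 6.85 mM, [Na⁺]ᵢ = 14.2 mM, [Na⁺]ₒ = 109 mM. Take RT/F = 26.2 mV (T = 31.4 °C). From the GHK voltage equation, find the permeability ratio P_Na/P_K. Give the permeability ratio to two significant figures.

0.097

Let α = P_Na/P_K. GHK: Vm = 26.2·ln[(Kₒ + α·Naₒ)/(Kᵢ + α·Naᵢ)].
e^(Vm/26.2) = e^(-54.5/26.2) = 0.12491
So 0.12491·(Kᵢ + α·Naᵢ) = Kₒ + α·Naₒ → α = (0.12491·138.0 − 6.85) / (109.0 − 0.12491·14.2)
α = (17.24 − 6.85) / (109.0 − 1.774) = 10.39/107.2 = 0.09688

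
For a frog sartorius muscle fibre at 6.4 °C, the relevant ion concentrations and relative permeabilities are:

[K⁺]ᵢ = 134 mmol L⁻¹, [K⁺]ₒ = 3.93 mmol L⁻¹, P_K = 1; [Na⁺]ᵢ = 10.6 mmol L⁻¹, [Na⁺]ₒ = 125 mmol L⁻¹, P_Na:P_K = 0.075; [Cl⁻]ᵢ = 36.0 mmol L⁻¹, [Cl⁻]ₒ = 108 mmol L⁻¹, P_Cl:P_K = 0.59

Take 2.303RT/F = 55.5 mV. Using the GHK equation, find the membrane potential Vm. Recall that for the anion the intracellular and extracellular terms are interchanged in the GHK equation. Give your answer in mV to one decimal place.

-42.1 mV

Vm = 55.5 · log₁₀[(Σ P·[cation]ₒ + Σ P·[anion]ᵢ) / (Σ P·[cation]ᵢ + Σ P·[anion]ₒ)]
Numerator = 1×3.93 + 0.075×125 + 0.59×36.0 = 34.55
Denominator = 1×134 + 0.075×10.6 + 0.59×108 = 198.5
Vm = 55.5 · log₁₀(0.17402) = 55.5 × (-0.7594) = -42.15 mV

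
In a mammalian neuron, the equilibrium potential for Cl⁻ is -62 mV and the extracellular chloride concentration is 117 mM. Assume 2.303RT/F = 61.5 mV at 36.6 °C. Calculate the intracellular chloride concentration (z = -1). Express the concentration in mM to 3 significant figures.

Nernst: E = (61.5/-1) · log₁₀([out]/[in]), so log₁₀([out]/[in]) = -62.0 × -1 / 61.5 = 1.0081.
[out]/[in] = 10^(1.0081) = 10.19.
[in] = 117 / 10.19 = 11.48 mM.

11.5 mM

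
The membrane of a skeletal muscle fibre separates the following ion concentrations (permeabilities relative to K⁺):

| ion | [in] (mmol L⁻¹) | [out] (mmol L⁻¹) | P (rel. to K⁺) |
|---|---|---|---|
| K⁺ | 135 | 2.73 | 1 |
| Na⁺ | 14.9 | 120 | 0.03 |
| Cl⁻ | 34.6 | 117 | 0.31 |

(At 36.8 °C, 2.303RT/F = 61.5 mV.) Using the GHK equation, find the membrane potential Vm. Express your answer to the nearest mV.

Vm = 61.5 · log₁₀[(Σ P·[cation]ₒ + Σ P·[anion]ᵢ) / (Σ P·[cation]ᵢ + Σ P·[anion]ₒ)]
Numerator = 1×2.73 + 0.03×120 + 0.31×34.6 = 17.06
Denominator = 1×135 + 0.03×14.9 + 0.31×117 = 171.7
Vm = 61.5 · log₁₀(0.099326) = 61.5 × (-1.0029) = -61.68 mV

-62 mV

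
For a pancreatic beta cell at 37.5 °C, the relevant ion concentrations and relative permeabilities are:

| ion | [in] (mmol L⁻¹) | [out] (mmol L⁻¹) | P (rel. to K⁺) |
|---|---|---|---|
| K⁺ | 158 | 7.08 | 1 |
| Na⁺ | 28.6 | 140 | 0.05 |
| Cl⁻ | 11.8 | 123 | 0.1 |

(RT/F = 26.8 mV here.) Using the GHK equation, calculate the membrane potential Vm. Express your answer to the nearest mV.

-65 mV

Vm = 26.8 · ln[(Σ P·[cation]ₒ + Σ P·[anion]ᵢ) / (Σ P·[cation]ᵢ + Σ P·[anion]ₒ)]
Numerator = 1×7.08 + 0.05×140 + 0.1×11.8 = 15.26
Denominator = 1×158 + 0.05×28.6 + 0.1×123 = 171.7
Vm = 26.8 · ln(0.08886) = 26.8 × (-2.4207) = -64.87 mV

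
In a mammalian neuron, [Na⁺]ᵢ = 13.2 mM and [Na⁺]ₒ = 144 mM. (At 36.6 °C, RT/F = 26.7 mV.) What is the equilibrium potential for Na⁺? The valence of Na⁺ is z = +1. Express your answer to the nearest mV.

64 mV

E = (26.7/z) · ln([Na⁺]_out/[Na⁺]_in) with z = +1.
= (26.7/1) · ln(144/13.2) = 26.70 · ln(10.91)
= 26.70 · (2.3896) = 63.80 mV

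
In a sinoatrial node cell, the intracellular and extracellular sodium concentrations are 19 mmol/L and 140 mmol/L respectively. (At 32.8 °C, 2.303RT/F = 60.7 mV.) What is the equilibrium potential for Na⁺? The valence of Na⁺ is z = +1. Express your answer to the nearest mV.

E = (60.7/z) · log₁₀([Na⁺]_out/[Na⁺]_in) with z = +1.
= (60.7/1) · log₁₀(140/19) = 60.70 · log₁₀(7.368)
= 60.70 · (0.8674) = 52.65 mV

53 mV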